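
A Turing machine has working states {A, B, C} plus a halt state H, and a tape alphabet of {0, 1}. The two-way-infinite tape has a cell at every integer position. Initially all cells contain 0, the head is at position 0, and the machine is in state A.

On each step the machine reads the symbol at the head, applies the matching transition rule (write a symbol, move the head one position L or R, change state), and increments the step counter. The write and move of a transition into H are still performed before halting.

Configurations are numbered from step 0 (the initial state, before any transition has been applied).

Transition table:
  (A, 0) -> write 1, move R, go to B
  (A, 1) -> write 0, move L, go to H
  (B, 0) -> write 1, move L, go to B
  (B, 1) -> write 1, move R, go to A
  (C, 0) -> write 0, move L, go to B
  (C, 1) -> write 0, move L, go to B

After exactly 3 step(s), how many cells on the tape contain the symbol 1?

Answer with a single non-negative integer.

Answer: 2

Derivation:
Step 1: in state A at pos 0, read 0 -> (A,0)->write 1,move R,goto B. Now: state=B, head=1, tape[-1..2]=0100 (head:   ^)
Step 2: in state B at pos 1, read 0 -> (B,0)->write 1,move L,goto B. Now: state=B, head=0, tape[-1..2]=0110 (head:  ^)
Step 3: in state B at pos 0, read 1 -> (B,1)->write 1,move R,goto A. Now: state=A, head=1, tape[-1..2]=0110 (head:   ^)
Cells containing 1 after step 3: {0, 1} -> 2 cell(s)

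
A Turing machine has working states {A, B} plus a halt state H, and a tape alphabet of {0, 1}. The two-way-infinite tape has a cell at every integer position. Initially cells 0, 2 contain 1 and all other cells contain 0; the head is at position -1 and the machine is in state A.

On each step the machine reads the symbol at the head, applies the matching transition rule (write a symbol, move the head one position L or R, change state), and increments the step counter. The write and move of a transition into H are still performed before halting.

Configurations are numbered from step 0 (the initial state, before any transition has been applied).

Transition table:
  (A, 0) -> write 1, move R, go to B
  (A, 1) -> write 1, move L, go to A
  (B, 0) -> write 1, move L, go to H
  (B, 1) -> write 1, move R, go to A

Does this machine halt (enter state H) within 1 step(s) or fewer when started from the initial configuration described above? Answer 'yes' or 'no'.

Answer: no

Derivation:
Step 1: in state A at pos -1, read 0 -> (A,0)->write 1,move R,goto B. Now: state=B, head=0, tape[-2..3]=011010 (head:   ^)
After 1 step(s): state = B (not H) -> not halted within 1 -> no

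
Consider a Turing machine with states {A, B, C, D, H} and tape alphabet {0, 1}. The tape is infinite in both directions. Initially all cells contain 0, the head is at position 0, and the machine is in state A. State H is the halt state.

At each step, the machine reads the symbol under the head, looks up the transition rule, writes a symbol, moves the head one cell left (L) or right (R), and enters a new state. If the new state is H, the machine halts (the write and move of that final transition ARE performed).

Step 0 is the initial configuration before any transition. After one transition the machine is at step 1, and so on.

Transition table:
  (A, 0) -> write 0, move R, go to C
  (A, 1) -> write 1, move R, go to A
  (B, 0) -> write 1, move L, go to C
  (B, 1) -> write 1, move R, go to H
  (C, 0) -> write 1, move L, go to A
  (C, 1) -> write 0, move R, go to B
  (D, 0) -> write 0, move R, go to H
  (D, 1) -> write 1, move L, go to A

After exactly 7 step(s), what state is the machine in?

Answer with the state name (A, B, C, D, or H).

Step 1: in state A at pos 0, read 0 -> (A,0)->write 0,move R,goto C. Now: state=C, head=1, tape[-1..2]=0000 (head:   ^)
Step 2: in state C at pos 1, read 0 -> (C,0)->write 1,move L,goto A. Now: state=A, head=0, tape[-1..2]=0010 (head:  ^)
Step 3: in state A at pos 0, read 0 -> (A,0)->write 0,move R,goto C. Now: state=C, head=1, tape[-1..2]=0010 (head:   ^)
Step 4: in state C at pos 1, read 1 -> (C,1)->write 0,move R,goto B. Now: state=B, head=2, tape[-1..3]=00000 (head:    ^)
Step 5: in state B at pos 2, read 0 -> (B,0)->write 1,move L,goto C. Now: state=C, head=1, tape[-1..3]=00010 (head:   ^)
Step 6: in state C at pos 1, read 0 -> (C,0)->write 1,move L,goto A. Now: state=A, head=0, tape[-1..3]=00110 (head:  ^)
Step 7: in state A at pos 0, read 0 -> (A,0)->write 0,move R,goto C. Now: state=C, head=1, tape[-1..3]=00110 (head:   ^)

Answer: C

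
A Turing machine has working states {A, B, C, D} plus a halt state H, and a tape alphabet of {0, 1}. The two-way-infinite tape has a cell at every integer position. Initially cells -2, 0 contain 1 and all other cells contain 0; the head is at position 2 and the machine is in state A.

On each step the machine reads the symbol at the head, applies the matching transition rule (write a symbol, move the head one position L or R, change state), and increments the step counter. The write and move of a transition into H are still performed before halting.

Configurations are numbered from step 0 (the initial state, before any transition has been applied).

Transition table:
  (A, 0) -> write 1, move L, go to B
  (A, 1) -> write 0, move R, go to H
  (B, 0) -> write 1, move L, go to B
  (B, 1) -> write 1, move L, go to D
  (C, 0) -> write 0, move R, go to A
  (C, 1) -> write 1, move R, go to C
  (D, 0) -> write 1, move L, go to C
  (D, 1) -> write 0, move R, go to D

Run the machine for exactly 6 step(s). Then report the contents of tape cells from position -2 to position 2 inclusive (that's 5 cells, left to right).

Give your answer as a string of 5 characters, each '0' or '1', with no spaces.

Step 1: in state A at pos 2, read 0 -> (A,0)->write 1,move L,goto B. Now: state=B, head=1, tape[-3..3]=0101010 (head:     ^)
Step 2: in state B at pos 1, read 0 -> (B,0)->write 1,move L,goto B. Now: state=B, head=0, tape[-3..3]=0101110 (head:    ^)
Step 3: in state B at pos 0, read 1 -> (B,1)->write 1,move L,goto D. Now: state=D, head=-1, tape[-3..3]=0101110 (head:   ^)
Step 4: in state D at pos -1, read 0 -> (D,0)->write 1,move L,goto C. Now: state=C, head=-2, tape[-3..3]=0111110 (head:  ^)
Step 5: in state C at pos -2, read 1 -> (C,1)->write 1,move R,goto C. Now: state=C, head=-1, tape[-3..3]=0111110 (head:   ^)
Step 6: in state C at pos -1, read 1 -> (C,1)->write 1,move R,goto C. Now: state=C, head=0, tape[-3..3]=0111110 (head:    ^)

Answer: 11111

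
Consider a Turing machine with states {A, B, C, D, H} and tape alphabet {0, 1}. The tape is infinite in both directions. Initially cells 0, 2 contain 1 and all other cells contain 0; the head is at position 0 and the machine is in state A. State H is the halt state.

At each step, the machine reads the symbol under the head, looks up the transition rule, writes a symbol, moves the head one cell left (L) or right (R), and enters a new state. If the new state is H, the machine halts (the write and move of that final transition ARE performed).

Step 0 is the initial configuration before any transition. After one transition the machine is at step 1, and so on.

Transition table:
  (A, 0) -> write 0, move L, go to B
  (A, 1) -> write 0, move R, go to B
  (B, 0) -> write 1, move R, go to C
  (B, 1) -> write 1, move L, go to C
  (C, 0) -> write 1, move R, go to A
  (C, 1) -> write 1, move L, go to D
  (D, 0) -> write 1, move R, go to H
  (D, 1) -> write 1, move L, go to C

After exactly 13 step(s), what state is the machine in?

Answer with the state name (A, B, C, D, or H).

Answer: C

Derivation:
Step 1: in state A at pos 0, read 1 -> (A,1)->write 0,move R,goto B. Now: state=B, head=1, tape[-1..3]=00010 (head:   ^)
Step 2: in state B at pos 1, read 0 -> (B,0)->write 1,move R,goto C. Now: state=C, head=2, tape[-1..3]=00110 (head:    ^)
Step 3: in state C at pos 2, read 1 -> (C,1)->write 1,move L,goto D. Now: state=D, head=1, tape[-1..3]=00110 (head:   ^)
Step 4: in state D at pos 1, read 1 -> (D,1)->write 1,move L,goto C. Now: state=C, head=0, tape[-1..3]=00110 (head:  ^)
Step 5: in state C at pos 0, read 0 -> (C,0)->write 1,move R,goto A. Now: state=A, head=1, tape[-1..3]=01110 (head:   ^)
Step 6: in state A at pos 1, read 1 -> (A,1)->write 0,move R,goto B. Now: state=B, head=2, tape[-1..3]=01010 (head:    ^)
Step 7: in state B at pos 2, read 1 -> (B,1)->write 1,move L,goto C. Now: state=C, head=1, tape[-1..3]=01010 (head:   ^)
Step 8: in state C at pos 1, read 0 -> (C,0)->write 1,move R,goto A. Now: state=A, head=2, tape[-1..3]=01110 (head:    ^)
Step 9: in state A at pos 2, read 1 -> (A,1)->write 0,move R,goto B. Now: state=B, head=3, tape[-1..4]=011000 (head:     ^)
Step 10: in state B at pos 3, read 0 -> (B,0)->write 1,move R,goto C. Now: state=C, head=4, tape[-1..5]=0110100 (head:      ^)
Step 11: in state C at pos 4, read 0 -> (C,0)->write 1,move R,goto A. Now: state=A, head=5, tape[-1..6]=01101100 (head:       ^)
Step 12: in state A at pos 5, read 0 -> (A,0)->write 0,move L,goto B. Now: state=B, head=4, tape[-1..6]=01101100 (head:      ^)
Step 13: in state B at pos 4, read 1 -> (B,1)->write 1,move L,goto C. Now: state=C, head=3, tape[-1..6]=01101100 (head:     ^)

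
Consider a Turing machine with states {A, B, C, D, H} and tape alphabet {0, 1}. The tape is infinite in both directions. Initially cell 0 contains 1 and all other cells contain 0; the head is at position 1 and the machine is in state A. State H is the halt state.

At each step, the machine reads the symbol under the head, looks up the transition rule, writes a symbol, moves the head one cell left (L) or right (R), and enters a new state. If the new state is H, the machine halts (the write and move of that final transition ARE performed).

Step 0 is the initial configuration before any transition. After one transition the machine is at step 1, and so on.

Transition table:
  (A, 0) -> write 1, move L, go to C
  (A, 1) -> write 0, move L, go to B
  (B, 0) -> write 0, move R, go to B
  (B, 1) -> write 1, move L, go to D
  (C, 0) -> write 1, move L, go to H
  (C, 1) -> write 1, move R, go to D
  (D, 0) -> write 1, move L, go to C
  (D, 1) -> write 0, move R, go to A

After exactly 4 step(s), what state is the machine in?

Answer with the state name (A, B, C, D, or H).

Answer: C

Derivation:
Step 1: in state A at pos 1, read 0 -> (A,0)->write 1,move L,goto C. Now: state=C, head=0, tape[-1..2]=0110 (head:  ^)
Step 2: in state C at pos 0, read 1 -> (C,1)->write 1,move R,goto D. Now: state=D, head=1, tape[-1..2]=0110 (head:   ^)
Step 3: in state D at pos 1, read 1 -> (D,1)->write 0,move R,goto A. Now: state=A, head=2, tape[-1..3]=01000 (head:    ^)
Step 4: in state A at pos 2, read 0 -> (A,0)->write 1,move L,goto C. Now: state=C, head=1, tape[-1..3]=01010 (head:   ^)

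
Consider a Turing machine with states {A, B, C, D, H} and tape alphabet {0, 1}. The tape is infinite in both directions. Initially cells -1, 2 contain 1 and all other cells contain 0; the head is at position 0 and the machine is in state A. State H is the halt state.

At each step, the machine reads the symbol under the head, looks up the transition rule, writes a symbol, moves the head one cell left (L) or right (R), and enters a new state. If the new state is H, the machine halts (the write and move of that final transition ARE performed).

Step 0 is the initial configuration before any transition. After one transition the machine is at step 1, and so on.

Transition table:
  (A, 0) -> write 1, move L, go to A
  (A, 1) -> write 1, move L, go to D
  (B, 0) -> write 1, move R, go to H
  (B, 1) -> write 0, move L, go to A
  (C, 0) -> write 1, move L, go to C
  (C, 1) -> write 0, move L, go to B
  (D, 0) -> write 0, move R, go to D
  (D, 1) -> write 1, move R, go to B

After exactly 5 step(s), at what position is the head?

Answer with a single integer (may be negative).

Step 1: in state A at pos 0, read 0 -> (A,0)->write 1,move L,goto A. Now: state=A, head=-1, tape[-2..3]=011010 (head:  ^)
Step 2: in state A at pos -1, read 1 -> (A,1)->write 1,move L,goto D. Now: state=D, head=-2, tape[-3..3]=0011010 (head:  ^)
Step 3: in state D at pos -2, read 0 -> (D,0)->write 0,move R,goto D. Now: state=D, head=-1, tape[-3..3]=0011010 (head:   ^)
Step 4: in state D at pos -1, read 1 -> (D,1)->write 1,move R,goto B. Now: state=B, head=0, tape[-3..3]=0011010 (head:    ^)
Step 5: in state B at pos 0, read 1 -> (B,1)->write 0,move L,goto A. Now: state=A, head=-1, tape[-3..3]=0010010 (head:   ^)

Answer: -1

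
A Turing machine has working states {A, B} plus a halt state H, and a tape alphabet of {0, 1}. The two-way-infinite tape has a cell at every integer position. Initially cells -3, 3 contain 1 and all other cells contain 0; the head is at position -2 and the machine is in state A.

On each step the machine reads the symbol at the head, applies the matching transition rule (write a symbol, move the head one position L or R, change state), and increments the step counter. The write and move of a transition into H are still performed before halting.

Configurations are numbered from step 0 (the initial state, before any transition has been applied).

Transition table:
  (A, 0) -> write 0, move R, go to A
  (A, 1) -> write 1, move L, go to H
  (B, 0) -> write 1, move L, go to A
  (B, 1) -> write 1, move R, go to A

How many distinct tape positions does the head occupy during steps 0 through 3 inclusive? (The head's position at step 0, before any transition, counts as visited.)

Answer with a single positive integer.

Step 1: in state A at pos -2, read 0 -> (A,0)->write 0,move R,goto A. Now: state=A, head=-1, tape[-4..4]=010000010 (head:    ^)
Step 2: in state A at pos -1, read 0 -> (A,0)->write 0,move R,goto A. Now: state=A, head=0, tape[-4..4]=010000010 (head:     ^)
Step 3: in state A at pos 0, read 0 -> (A,0)->write 0,move R,goto A. Now: state=A, head=1, tape[-4..4]=010000010 (head:      ^)
Head positions at steps 0..3: starting at -2, distinct positions visited = {-2, -1, 0, 1} -> 4 position(s)

Answer: 4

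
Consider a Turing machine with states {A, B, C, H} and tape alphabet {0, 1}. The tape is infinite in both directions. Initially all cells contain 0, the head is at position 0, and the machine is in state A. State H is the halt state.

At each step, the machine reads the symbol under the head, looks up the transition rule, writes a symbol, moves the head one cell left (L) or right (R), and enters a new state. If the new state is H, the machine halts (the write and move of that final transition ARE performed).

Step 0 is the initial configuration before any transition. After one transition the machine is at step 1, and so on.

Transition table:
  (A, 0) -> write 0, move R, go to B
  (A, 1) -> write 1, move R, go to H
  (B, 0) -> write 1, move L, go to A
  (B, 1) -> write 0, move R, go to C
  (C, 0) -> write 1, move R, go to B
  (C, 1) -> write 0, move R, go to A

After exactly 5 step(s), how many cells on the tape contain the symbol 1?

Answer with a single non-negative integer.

Answer: 1

Derivation:
Step 1: in state A at pos 0, read 0 -> (A,0)->write 0,move R,goto B. Now: state=B, head=1, tape[-1..2]=0000 (head:   ^)
Step 2: in state B at pos 1, read 0 -> (B,0)->write 1,move L,goto A. Now: state=A, head=0, tape[-1..2]=0010 (head:  ^)
Step 3: in state A at pos 0, read 0 -> (A,0)->write 0,move R,goto B. Now: state=B, head=1, tape[-1..2]=0010 (head:   ^)
Step 4: in state B at pos 1, read 1 -> (B,1)->write 0,move R,goto C. Now: state=C, head=2, tape[-1..3]=00000 (head:    ^)
Step 5: in state C at pos 2, read 0 -> (C,0)->write 1,move R,goto B. Now: state=B, head=3, tape[-1..4]=000100 (head:     ^)
Cells containing 1 after step 5: {2} -> 1 cell(s)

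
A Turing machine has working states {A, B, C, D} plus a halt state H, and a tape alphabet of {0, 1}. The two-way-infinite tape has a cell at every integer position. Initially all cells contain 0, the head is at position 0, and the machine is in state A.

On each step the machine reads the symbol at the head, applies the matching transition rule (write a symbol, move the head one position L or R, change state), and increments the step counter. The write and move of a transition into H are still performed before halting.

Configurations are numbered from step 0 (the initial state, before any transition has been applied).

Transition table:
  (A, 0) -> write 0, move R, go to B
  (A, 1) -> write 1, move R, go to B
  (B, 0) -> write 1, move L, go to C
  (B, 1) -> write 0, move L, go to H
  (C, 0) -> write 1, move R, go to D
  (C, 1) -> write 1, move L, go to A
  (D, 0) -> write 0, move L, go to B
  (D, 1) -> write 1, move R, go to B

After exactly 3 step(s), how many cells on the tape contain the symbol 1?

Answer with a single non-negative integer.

Answer: 2

Derivation:
Step 1: in state A at pos 0, read 0 -> (A,0)->write 0,move R,goto B. Now: state=B, head=1, tape[-1..2]=0000 (head:   ^)
Step 2: in state B at pos 1, read 0 -> (B,0)->write 1,move L,goto C. Now: state=C, head=0, tape[-1..2]=0010 (head:  ^)
Step 3: in state C at pos 0, read 0 -> (C,0)->write 1,move R,goto D. Now: state=D, head=1, tape[-1..2]=0110 (head:   ^)
Cells containing 1 after step 3: {0, 1} -> 2 cell(s)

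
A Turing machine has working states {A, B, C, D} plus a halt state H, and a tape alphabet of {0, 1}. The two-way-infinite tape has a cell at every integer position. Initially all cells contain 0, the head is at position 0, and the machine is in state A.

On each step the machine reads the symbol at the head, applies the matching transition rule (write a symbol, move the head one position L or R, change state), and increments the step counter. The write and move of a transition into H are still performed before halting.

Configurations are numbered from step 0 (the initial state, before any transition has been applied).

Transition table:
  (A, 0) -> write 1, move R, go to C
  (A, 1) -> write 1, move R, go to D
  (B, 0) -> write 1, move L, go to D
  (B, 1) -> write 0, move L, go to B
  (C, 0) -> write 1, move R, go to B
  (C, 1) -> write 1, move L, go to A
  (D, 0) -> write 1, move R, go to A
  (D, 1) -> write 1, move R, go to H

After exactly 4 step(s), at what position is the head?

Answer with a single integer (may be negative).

Step 1: in state A at pos 0, read 0 -> (A,0)->write 1,move R,goto C. Now: state=C, head=1, tape[-1..2]=0100 (head:   ^)
Step 2: in state C at pos 1, read 0 -> (C,0)->write 1,move R,goto B. Now: state=B, head=2, tape[-1..3]=01100 (head:    ^)
Step 3: in state B at pos 2, read 0 -> (B,0)->write 1,move L,goto D. Now: state=D, head=1, tape[-1..3]=01110 (head:   ^)
Step 4: in state D at pos 1, read 1 -> (D,1)->write 1,move R,goto H. Now: state=H, head=2, tape[-1..3]=01110 (head:    ^)

Answer: 2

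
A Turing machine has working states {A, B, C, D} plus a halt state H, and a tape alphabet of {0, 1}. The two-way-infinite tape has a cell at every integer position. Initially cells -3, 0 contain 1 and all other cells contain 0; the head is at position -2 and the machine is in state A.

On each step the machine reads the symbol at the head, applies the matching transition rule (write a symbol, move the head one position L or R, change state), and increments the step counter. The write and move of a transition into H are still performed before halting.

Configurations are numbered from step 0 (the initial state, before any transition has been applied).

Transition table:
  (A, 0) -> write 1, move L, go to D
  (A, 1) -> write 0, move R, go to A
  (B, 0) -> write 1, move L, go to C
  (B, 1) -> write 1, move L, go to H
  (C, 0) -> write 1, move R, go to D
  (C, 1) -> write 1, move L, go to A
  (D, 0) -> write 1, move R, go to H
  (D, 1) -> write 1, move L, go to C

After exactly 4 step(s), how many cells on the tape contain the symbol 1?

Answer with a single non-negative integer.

Step 1: in state A at pos -2, read 0 -> (A,0)->write 1,move L,goto D. Now: state=D, head=-3, tape[-4..1]=011010 (head:  ^)
Step 2: in state D at pos -3, read 1 -> (D,1)->write 1,move L,goto C. Now: state=C, head=-4, tape[-5..1]=0011010 (head:  ^)
Step 3: in state C at pos -4, read 0 -> (C,0)->write 1,move R,goto D. Now: state=D, head=-3, tape[-5..1]=0111010 (head:   ^)
Step 4: in state D at pos -3, read 1 -> (D,1)->write 1,move L,goto C. Now: state=C, head=-4, tape[-5..1]=0111010 (head:  ^)
Cells containing 1 after step 4: {-4, -3, -2, 0} -> 4 cell(s)

Answer: 4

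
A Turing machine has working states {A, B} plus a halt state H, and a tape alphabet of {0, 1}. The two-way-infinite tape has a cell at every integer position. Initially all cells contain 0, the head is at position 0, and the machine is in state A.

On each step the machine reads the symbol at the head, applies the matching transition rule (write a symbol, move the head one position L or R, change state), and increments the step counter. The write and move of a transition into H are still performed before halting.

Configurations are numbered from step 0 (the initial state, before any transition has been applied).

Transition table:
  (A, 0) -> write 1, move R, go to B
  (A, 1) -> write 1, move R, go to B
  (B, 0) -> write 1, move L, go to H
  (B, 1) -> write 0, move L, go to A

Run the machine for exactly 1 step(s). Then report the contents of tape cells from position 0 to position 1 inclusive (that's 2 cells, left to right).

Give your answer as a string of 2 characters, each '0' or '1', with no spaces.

Answer: 10

Derivation:
Step 1: in state A at pos 0, read 0 -> (A,0)->write 1,move R,goto B. Now: state=B, head=1, tape[-1..2]=0100 (head:   ^)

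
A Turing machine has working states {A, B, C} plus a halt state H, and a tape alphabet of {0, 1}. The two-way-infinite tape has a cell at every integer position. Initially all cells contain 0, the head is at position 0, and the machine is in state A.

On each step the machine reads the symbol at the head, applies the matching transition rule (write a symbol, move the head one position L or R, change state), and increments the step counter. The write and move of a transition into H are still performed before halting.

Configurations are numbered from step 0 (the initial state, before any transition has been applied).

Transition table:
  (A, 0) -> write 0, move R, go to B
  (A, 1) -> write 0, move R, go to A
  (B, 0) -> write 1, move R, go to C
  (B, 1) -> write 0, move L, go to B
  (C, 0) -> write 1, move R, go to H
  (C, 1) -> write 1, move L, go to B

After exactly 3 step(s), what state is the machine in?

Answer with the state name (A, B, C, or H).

Answer: H

Derivation:
Step 1: in state A at pos 0, read 0 -> (A,0)->write 0,move R,goto B. Now: state=B, head=1, tape[-1..2]=0000 (head:   ^)
Step 2: in state B at pos 1, read 0 -> (B,0)->write 1,move R,goto C. Now: state=C, head=2, tape[-1..3]=00100 (head:    ^)
Step 3: in state C at pos 2, read 0 -> (C,0)->write 1,move R,goto H. Now: state=H, head=3, tape[-1..4]=001100 (head:     ^)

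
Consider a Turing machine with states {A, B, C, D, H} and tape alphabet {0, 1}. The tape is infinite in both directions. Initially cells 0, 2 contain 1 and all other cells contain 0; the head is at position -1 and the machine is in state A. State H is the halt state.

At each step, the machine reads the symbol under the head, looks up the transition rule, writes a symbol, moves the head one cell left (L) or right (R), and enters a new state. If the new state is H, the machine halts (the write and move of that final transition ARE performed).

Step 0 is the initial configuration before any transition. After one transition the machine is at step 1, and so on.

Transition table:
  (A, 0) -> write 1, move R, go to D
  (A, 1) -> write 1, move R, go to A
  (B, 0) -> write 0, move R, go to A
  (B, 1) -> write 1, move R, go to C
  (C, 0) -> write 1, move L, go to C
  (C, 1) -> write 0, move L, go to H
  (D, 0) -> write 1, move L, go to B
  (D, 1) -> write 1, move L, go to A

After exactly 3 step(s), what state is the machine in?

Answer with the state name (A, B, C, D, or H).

Answer: A

Derivation:
Step 1: in state A at pos -1, read 0 -> (A,0)->write 1,move R,goto D. Now: state=D, head=0, tape[-2..3]=011010 (head:   ^)
Step 2: in state D at pos 0, read 1 -> (D,1)->write 1,move L,goto A. Now: state=A, head=-1, tape[-2..3]=011010 (head:  ^)
Step 3: in state A at pos -1, read 1 -> (A,1)->write 1,move R,goto A. Now: state=A, head=0, tape[-2..3]=011010 (head:   ^)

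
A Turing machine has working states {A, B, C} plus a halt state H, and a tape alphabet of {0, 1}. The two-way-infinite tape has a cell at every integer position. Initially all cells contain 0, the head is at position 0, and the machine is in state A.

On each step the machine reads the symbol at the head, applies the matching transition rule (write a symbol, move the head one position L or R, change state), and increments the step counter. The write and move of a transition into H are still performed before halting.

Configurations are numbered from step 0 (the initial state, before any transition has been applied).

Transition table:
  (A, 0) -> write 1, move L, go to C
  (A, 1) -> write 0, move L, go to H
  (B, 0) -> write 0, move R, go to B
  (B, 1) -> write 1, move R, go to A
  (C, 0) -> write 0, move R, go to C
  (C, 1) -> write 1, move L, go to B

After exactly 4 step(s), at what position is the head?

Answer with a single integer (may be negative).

Answer: 0

Derivation:
Step 1: in state A at pos 0, read 0 -> (A,0)->write 1,move L,goto C. Now: state=C, head=-1, tape[-2..1]=0010 (head:  ^)
Step 2: in state C at pos -1, read 0 -> (C,0)->write 0,move R,goto C. Now: state=C, head=0, tape[-2..1]=0010 (head:   ^)
Step 3: in state C at pos 0, read 1 -> (C,1)->write 1,move L,goto B. Now: state=B, head=-1, tape[-2..1]=0010 (head:  ^)
Step 4: in state B at pos -1, read 0 -> (B,0)->write 0,move R,goto B. Now: state=B, head=0, tape[-2..1]=0010 (head:   ^)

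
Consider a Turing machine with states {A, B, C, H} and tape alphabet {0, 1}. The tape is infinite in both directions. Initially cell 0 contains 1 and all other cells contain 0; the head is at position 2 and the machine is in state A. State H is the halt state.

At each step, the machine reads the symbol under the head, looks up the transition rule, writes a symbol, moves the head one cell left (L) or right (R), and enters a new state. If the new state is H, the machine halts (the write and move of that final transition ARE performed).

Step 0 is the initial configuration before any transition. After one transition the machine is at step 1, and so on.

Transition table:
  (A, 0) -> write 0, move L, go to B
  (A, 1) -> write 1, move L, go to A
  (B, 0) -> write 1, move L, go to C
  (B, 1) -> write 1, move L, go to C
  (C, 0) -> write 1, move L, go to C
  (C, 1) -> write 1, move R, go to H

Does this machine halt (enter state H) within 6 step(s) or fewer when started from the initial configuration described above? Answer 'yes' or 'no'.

Answer: yes

Derivation:
Step 1: in state A at pos 2, read 0 -> (A,0)->write 0,move L,goto B. Now: state=B, head=1, tape[-1..3]=01000 (head:   ^)
Step 2: in state B at pos 1, read 0 -> (B,0)->write 1,move L,goto C. Now: state=C, head=0, tape[-1..3]=01100 (head:  ^)
Step 3: in state C at pos 0, read 1 -> (C,1)->write 1,move R,goto H. Now: state=H, head=1, tape[-1..3]=01100 (head:   ^)
State H reached at step 3; 3 <= 6 -> yes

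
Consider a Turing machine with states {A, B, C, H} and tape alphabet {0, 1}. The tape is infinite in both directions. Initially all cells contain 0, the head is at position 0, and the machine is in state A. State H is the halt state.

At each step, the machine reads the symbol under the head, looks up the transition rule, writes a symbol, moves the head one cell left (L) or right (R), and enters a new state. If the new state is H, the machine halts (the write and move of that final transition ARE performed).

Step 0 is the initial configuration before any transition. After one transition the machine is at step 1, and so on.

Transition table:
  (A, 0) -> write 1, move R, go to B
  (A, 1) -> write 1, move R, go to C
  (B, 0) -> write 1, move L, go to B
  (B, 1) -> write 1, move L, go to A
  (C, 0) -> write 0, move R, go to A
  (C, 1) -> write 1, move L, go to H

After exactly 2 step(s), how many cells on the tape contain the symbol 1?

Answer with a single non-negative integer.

Step 1: in state A at pos 0, read 0 -> (A,0)->write 1,move R,goto B. Now: state=B, head=1, tape[-1..2]=0100 (head:   ^)
Step 2: in state B at pos 1, read 0 -> (B,0)->write 1,move L,goto B. Now: state=B, head=0, tape[-1..2]=0110 (head:  ^)
Cells containing 1 after step 2: {0, 1} -> 2 cell(s)

Answer: 2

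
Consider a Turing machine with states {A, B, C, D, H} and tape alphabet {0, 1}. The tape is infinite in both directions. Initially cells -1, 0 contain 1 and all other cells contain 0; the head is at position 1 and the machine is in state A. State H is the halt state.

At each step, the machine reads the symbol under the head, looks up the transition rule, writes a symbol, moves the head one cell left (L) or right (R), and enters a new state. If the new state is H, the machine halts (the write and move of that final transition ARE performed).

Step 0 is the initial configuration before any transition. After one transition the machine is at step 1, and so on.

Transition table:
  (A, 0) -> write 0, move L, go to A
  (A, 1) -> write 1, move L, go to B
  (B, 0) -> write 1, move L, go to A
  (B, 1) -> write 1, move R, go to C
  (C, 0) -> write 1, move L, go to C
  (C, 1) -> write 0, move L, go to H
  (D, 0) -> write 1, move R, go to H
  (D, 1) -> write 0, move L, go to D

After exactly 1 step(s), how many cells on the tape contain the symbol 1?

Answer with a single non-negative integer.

Answer: 2

Derivation:
Step 1: in state A at pos 1, read 0 -> (A,0)->write 0,move L,goto A. Now: state=A, head=0, tape[-2..2]=01100 (head:   ^)
Cells containing 1 after step 1: {-1, 0} -> 2 cell(s)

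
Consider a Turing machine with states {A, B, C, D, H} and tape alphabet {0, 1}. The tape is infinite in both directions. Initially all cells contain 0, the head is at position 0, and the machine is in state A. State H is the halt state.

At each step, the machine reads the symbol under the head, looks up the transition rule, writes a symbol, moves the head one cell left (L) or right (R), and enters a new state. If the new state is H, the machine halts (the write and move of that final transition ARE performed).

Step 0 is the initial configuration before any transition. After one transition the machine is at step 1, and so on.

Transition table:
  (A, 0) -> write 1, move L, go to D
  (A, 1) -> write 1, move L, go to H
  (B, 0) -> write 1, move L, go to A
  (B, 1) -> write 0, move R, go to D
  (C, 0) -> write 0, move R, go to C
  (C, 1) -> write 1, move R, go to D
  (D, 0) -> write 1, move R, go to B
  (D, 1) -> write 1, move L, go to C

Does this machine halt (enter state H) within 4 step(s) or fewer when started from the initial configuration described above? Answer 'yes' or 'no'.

Answer: no

Derivation:
Step 1: in state A at pos 0, read 0 -> (A,0)->write 1,move L,goto D. Now: state=D, head=-1, tape[-2..1]=0010 (head:  ^)
Step 2: in state D at pos -1, read 0 -> (D,0)->write 1,move R,goto B. Now: state=B, head=0, tape[-2..1]=0110 (head:   ^)
Step 3: in state B at pos 0, read 1 -> (B,1)->write 0,move R,goto D. Now: state=D, head=1, tape[-2..2]=01000 (head:    ^)
Step 4: in state D at pos 1, read 0 -> (D,0)->write 1,move R,goto B. Now: state=B, head=2, tape[-2..3]=010100 (head:     ^)
After 4 step(s): state = B (not H) -> not halted within 4 -> no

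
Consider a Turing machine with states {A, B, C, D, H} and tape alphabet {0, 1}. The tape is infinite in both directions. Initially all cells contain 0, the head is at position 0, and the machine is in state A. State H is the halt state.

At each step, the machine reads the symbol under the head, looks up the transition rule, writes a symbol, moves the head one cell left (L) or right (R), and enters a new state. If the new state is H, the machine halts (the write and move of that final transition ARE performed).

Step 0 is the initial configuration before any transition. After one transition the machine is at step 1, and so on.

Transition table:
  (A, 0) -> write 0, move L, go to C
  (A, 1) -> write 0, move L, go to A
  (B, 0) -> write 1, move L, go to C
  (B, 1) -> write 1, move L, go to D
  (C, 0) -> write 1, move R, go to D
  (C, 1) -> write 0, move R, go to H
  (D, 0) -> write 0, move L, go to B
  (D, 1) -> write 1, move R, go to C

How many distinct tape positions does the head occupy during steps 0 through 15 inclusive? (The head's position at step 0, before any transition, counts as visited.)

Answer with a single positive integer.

Answer: 6

Derivation:
Step 1: in state A at pos 0, read 0 -> (A,0)->write 0,move L,goto C. Now: state=C, head=-1, tape[-2..1]=0000 (head:  ^)
Step 2: in state C at pos -1, read 0 -> (C,0)->write 1,move R,goto D. Now: state=D, head=0, tape[-2..1]=0100 (head:   ^)
Step 3: in state D at pos 0, read 0 -> (D,0)->write 0,move L,goto B. Now: state=B, head=-1, tape[-2..1]=0100 (head:  ^)
Step 4: in state B at pos -1, read 1 -> (B,1)->write 1,move L,goto D. Now: state=D, head=-2, tape[-3..1]=00100 (head:  ^)
Step 5: in state D at pos -2, read 0 -> (D,0)->write 0,move L,goto B. Now: state=B, head=-3, tape[-4..1]=000100 (head:  ^)
Step 6: in state B at pos -3, read 0 -> (B,0)->write 1,move L,goto C. Now: state=C, head=-4, tape[-5..1]=0010100 (head:  ^)
Step 7: in state C at pos -4, read 0 -> (C,0)->write 1,move R,goto D. Now: state=D, head=-3, tape[-5..1]=0110100 (head:   ^)
Step 8: in state D at pos -3, read 1 -> (D,1)->write 1,move R,goto C. Now: state=C, head=-2, tape[-5..1]=0110100 (head:    ^)
Step 9: in state C at pos -2, read 0 -> (C,0)->write 1,move R,goto D. Now: state=D, head=-1, tape[-5..1]=0111100 (head:     ^)
Step 10: in state D at pos -1, read 1 -> (D,1)->write 1,move R,goto C. Now: state=C, head=0, tape[-5..1]=0111100 (head:      ^)
Step 11: in state C at pos 0, read 0 -> (C,0)->write 1,move R,goto D. Now: state=D, head=1, tape[-5..2]=01111100 (head:       ^)
Step 12: in state D at pos 1, read 0 -> (D,0)->write 0,move L,goto B. Now: state=B, head=0, tape[-5..2]=01111100 (head:      ^)
Step 13: in state B at pos 0, read 1 -> (B,1)->write 1,move L,goto D. Now: state=D, head=-1, tape[-5..2]=01111100 (head:     ^)
Step 14: in state D at pos -1, read 1 -> (D,1)->write 1,move R,goto C. Now: state=C, head=0, tape[-5..2]=01111100 (head:      ^)
Step 15: in state C at pos 0, read 1 -> (C,1)->write 0,move R,goto H. Now: state=H, head=1, tape[-5..2]=01111000 (head:       ^)
Head positions at steps 0..15: starting at 0, distinct positions visited = {-4, -3, -2, -1, 0, 1} -> 6 position(s)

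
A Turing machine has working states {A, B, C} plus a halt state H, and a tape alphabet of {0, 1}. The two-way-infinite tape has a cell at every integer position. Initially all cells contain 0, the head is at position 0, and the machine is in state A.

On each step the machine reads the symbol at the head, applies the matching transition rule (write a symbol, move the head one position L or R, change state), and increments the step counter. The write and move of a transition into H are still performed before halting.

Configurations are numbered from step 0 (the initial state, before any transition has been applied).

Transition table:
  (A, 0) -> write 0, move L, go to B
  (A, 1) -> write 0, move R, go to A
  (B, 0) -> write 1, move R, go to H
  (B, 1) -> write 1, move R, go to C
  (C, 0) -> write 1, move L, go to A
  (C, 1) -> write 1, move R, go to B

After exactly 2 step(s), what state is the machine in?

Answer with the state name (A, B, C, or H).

Answer: H

Derivation:
Step 1: in state A at pos 0, read 0 -> (A,0)->write 0,move L,goto B. Now: state=B, head=-1, tape[-2..1]=0000 (head:  ^)
Step 2: in state B at pos -1, read 0 -> (B,0)->write 1,move R,goto H. Now: state=H, head=0, tape[-2..1]=0100 (head:   ^)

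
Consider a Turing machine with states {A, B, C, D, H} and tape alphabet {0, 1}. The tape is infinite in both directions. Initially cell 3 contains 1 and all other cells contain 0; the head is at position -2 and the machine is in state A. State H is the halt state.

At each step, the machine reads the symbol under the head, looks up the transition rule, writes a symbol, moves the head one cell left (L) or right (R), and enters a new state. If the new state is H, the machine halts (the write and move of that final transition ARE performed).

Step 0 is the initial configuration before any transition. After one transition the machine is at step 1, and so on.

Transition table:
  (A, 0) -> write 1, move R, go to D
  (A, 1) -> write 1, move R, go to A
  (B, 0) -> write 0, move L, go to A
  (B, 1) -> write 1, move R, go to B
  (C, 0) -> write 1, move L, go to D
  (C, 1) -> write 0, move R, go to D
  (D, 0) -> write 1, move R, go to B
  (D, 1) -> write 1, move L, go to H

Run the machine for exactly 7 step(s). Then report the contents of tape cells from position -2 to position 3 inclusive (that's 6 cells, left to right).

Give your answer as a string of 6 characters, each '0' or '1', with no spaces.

Step 1: in state A at pos -2, read 0 -> (A,0)->write 1,move R,goto D. Now: state=D, head=-1, tape[-3..4]=01000010 (head:   ^)
Step 2: in state D at pos -1, read 0 -> (D,0)->write 1,move R,goto B. Now: state=B, head=0, tape[-3..4]=01100010 (head:    ^)
Step 3: in state B at pos 0, read 0 -> (B,0)->write 0,move L,goto A. Now: state=A, head=-1, tape[-3..4]=01100010 (head:   ^)
Step 4: in state A at pos -1, read 1 -> (A,1)->write 1,move R,goto A. Now: state=A, head=0, tape[-3..4]=01100010 (head:    ^)
Step 5: in state A at pos 0, read 0 -> (A,0)->write 1,move R,goto D. Now: state=D, head=1, tape[-3..4]=01110010 (head:     ^)
Step 6: in state D at pos 1, read 0 -> (D,0)->write 1,move R,goto B. Now: state=B, head=2, tape[-3..4]=01111010 (head:      ^)
Step 7: in state B at pos 2, read 0 -> (B,0)->write 0,move L,goto A. Now: state=A, head=1, tape[-3..4]=01111010 (head:     ^)

Answer: 111101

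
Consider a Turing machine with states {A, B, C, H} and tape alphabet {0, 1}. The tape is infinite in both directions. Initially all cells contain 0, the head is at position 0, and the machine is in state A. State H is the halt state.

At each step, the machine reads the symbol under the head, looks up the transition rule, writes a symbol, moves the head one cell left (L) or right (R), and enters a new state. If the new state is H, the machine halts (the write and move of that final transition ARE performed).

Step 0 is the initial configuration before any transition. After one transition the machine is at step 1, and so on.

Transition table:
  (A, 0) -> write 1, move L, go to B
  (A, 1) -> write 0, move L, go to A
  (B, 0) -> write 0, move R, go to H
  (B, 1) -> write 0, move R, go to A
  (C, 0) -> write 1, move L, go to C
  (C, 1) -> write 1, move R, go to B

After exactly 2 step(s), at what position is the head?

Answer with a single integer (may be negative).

Answer: 0

Derivation:
Step 1: in state A at pos 0, read 0 -> (A,0)->write 1,move L,goto B. Now: state=B, head=-1, tape[-2..1]=0010 (head:  ^)
Step 2: in state B at pos -1, read 0 -> (B,0)->write 0,move R,goto H. Now: state=H, head=0, tape[-2..1]=0010 (head:   ^)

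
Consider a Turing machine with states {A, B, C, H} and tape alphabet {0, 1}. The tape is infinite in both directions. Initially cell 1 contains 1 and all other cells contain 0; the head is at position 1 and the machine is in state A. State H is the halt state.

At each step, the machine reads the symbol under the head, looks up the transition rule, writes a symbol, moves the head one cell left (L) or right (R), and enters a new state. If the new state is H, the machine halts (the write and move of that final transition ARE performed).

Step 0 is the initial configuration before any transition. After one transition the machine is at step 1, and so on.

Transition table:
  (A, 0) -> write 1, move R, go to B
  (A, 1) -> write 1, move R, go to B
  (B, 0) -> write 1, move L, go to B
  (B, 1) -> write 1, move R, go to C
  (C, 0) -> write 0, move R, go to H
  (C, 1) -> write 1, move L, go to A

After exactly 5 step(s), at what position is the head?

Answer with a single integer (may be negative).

Step 1: in state A at pos 1, read 1 -> (A,1)->write 1,move R,goto B. Now: state=B, head=2, tape[0..3]=0100 (head:   ^)
Step 2: in state B at pos 2, read 0 -> (B,0)->write 1,move L,goto B. Now: state=B, head=1, tape[0..3]=0110 (head:  ^)
Step 3: in state B at pos 1, read 1 -> (B,1)->write 1,move R,goto C. Now: state=C, head=2, tape[0..3]=0110 (head:   ^)
Step 4: in state C at pos 2, read 1 -> (C,1)->write 1,move L,goto A. Now: state=A, head=1, tape[0..3]=0110 (head:  ^)
Step 5: in state A at pos 1, read 1 -> (A,1)->write 1,move R,goto B. Now: state=B, head=2, tape[0..3]=0110 (head:   ^)

Answer: 2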